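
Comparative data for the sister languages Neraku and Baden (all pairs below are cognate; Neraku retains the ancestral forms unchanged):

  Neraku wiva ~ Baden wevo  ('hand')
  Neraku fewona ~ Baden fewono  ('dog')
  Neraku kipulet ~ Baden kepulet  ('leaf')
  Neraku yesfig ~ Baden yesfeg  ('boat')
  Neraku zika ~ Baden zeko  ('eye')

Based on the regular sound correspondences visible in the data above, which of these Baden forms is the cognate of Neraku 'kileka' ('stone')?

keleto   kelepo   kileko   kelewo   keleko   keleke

keleko

yesfig ~ yesfeg, zika ~ zeko — Neraku i corresponds to Baden e after a consonant, before a consonant other than r, m, n, p, b, f, v.
wiva ~ wevo, fewona ~ fewono — Neraku a corresponds to Baden o word-finally.
Applying these to Neraku 'kileka':
  kileka → keleka   (i→e after a consonant, before a consonant other than r, m, n, p, b, f, v)
  keleka → keleko   (a→o word-finally)
So the Baden cognate is 'keleko'.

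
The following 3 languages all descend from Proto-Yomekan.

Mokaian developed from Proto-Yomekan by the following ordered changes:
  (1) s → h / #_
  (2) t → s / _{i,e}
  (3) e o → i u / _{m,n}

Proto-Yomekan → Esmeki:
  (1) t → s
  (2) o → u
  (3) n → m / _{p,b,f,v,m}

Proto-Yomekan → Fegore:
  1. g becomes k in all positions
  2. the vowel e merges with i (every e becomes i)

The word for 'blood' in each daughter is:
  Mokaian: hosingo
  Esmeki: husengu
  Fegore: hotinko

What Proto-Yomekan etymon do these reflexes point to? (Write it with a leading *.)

Position 6: Mokaian has g, Esmeki has g, Fegore has k. Mokaian preserves g here (none of its changes turn any other segment into g), so the proto-segment is *g.
Position 4: Mokaian has i, Esmeki has e, Fegore has i. Esmeki preserves e here (none of its changes turn any other segment into e), so the proto-segment is *e.
Position 3: Mokaian has s, Esmeki has s, Fegore has t. Fegore preserves t here (none of its changes turn any other segment into t), so the proto-segment is *t.
This points to *hotengo. Verify forward in each daughter:
Mokaian: *hotengo
  hotengo (rule 1 does not apply)
  hotengo → hosengo   [palatalisation]
  hosengo → hosingo   [pre-nasal raising]
  giving Mokaian hosingo.
Esmeki: *hotengo > hosengo > husengu  (by unconditioned shift, vowel merger)
Fegore: *hotengo > hotenko > hotinko  (by unconditioned shift, vowel merger)
Only *hotengo yields all of Mokaian hosingo, Esmeki husengu, Fegore hotinko.

*hotengo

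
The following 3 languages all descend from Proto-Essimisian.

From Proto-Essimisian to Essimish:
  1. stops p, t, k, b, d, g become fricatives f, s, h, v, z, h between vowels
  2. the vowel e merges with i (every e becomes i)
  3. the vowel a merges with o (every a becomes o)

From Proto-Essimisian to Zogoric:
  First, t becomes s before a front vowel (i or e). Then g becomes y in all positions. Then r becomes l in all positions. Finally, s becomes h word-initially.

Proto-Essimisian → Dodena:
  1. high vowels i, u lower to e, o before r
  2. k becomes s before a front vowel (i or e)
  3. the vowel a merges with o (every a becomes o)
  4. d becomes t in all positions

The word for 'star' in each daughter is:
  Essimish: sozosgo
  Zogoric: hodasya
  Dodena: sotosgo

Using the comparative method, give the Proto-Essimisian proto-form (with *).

*sodasga

Position 3: Essimish has z, Zogoric has d, Dodena has t. Zogoric preserves d here (none of its changes turn any other segment into d), so the proto-segment is *d.
Position 1: Essimish has s, Zogoric has h, Dodena has s. Taking the neighbouring segments as reconstructed: Essimish s can only go back to *s; Zogoric h could go back to *s or *h; Dodena s can only go back to *s — the one source consistent with every daughter is *s.
Position 4: Essimish has o, Zogoric has a, Dodena has o. Zogoric preserves a here (none of its changes turn any other segment into a), so the proto-segment is *a.
This points to *sodasga. Verify forward in each daughter:
Essimish: start from *sodasga.
  rule 1 (intervocalic lenition): sodasga → sozasga
  rule 2: no change — sozasga
  rule 3 (vowel merger): sozasga → sozosgo
  ⇒ Essimish sozosgo
Zogoric: start from *sodasga.
  rule 1: no change — sodasga
  rule 2 (unconditioned shift): sodasga → sodasya
  rule 3: no change — sodasya
  rule 4 (debuccalisation): sodasya → hodasya
  ⇒ Zogoric hodasya
Dodena: *sodasga
  sodasga (rule 1 does not apply)
  sodasga (rule 2 does not apply)
  sodasga → sodosgo   [vowel merger]
  sodosgo → sotosgo   [unconditioned shift]
  giving Dodena sotosgo.
Only *sodasga yields all of Essimish sozosgo, Zogoric hodasya, Dodena sotosgo.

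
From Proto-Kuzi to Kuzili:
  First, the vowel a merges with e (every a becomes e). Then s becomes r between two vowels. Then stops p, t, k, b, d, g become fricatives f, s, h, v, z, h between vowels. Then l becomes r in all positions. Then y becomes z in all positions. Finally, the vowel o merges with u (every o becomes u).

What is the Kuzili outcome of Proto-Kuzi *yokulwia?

Kuzili: *yokulwia
  yokulwia → yokulwie   [vowel merger]
  yokulwie (rule 2 does not apply)
  yokulwie → yohulwie   [intervocalic lenition]
  yohulwie → yohurwie   [unconditioned shift]
  yohurwie → zohurwie   [unconditioned shift]
  zohurwie → zuhurwie   [vowel merger]
  giving Kuzili zuhurwie.

zuhurwie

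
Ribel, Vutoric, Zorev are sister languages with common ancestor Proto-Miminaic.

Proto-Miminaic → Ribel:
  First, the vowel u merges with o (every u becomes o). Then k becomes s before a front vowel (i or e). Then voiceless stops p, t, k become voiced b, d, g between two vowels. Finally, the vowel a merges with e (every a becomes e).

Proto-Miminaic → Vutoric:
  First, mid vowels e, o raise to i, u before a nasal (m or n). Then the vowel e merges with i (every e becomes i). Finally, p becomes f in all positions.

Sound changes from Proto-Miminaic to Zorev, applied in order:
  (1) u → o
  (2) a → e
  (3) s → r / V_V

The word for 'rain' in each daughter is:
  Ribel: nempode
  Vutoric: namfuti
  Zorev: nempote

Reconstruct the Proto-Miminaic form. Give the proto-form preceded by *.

*nampute

Position 2: Ribel has e, Vutoric has a, Zorev has e. Vutoric preserves a here (none of its changes turn any other segment into a), so the proto-segment is *a.
Position 7: Ribel has e, Vutoric has i, Zorev has e. Taking the neighbouring segments as reconstructed: Ribel e could go back to *a or *e; Vutoric i could go back to *e or *i; Zorev e could go back to *a or *e — the one source consistent with every daughter is *e.
Position 5: Ribel has o, Vutoric has u, Zorev has o. Taking the neighbouring segments as reconstructed: Ribel o could go back to *o or *u; Vutoric u can only go back to *u; Zorev o could go back to *o or *u — the one source consistent with every daughter is *u.
Verify the candidate proto-form against each daughter:
Ribel: *nampute > nampote > nampode > nempode  (by vowel merger, intervocalic voicing, vowel merger)
Vutoric: *nampute > namputi > namfuti  (by vowel merger, unconditioned shift)
Zorev: start from *nampute.
  rule 1 (vowel merger): nampute → nampote
  rule 2 (vowel merger): nampote → nempote
  rule 3: no change — nempote
  ⇒ Zorev nempote
*nampute is the unique common source.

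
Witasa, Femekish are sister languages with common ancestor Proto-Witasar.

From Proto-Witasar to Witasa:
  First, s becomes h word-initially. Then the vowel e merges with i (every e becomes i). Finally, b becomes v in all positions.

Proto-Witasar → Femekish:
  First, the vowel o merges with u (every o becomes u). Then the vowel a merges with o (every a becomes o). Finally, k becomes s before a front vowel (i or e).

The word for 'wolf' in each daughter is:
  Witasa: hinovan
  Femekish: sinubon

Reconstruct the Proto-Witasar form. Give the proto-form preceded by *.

*sinoban

Position 5: Witasa has v, Femekish has b. Femekish preserves b here (none of its changes turn any other segment into b), so the proto-segment is *b.
Position 6: Witasa has a, Femekish has o. Witasa preserves a here (none of its changes turn any other segment into a), so the proto-segment is *a.
Position 1: Witasa has h, Femekish has s. Taking the neighbouring segments as reconstructed: Witasa h could go back to *s or *h; Femekish s could go back to *k or *s — the one source consistent with every daughter is *s.
Verify the candidate proto-form against each daughter:
Witasa: *sinoban
  sinoban → hinoban   [debuccalisation]
  hinoban (rule 2 does not apply)
  hinoban → hinovan   [unconditioned shift]
  giving Witasa hinovan.
Femekish: start from *sinoban.
  rule 1 (vowel merger): sinoban → sinuban
  rule 2 (vowel merger): sinuban → sinubon
  rule 3: no change — sinubon
  ⇒ Femekish sinubon
Only *sinoban yields all of Witasa hinovan, Femekish sinubon.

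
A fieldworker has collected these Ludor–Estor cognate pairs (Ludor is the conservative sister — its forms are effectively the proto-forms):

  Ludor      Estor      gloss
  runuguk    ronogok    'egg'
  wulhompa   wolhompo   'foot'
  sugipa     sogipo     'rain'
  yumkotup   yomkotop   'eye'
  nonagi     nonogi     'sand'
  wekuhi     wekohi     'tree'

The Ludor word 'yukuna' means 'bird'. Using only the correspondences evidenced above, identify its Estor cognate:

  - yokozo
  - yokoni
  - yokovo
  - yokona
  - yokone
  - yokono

yokono

runuguk ~ ronogok, wulhompa ~ wolhompo — Ludor u corresponds to Estor o after a consonant, before a consonant other than r, m, n, p, b, f, v.
runuguk ~ ronogok — Ludor u corresponds to Estor o after a consonant, before a nasal.
wulhompa ~ wolhompo, sugipa ~ sogipo — Ludor a corresponds to Estor o word-finally.
Applying these to Ludor 'yukuna':
  yukuna → yokuna   (u→o after a consonant, before a consonant other than r, m, n, p, b, f, v)
  yokuna → yokona   (u→o after a consonant, before a nasal)
  yokona → yokono   (a→o word-finally)
So the Estor cognate is 'yokono'.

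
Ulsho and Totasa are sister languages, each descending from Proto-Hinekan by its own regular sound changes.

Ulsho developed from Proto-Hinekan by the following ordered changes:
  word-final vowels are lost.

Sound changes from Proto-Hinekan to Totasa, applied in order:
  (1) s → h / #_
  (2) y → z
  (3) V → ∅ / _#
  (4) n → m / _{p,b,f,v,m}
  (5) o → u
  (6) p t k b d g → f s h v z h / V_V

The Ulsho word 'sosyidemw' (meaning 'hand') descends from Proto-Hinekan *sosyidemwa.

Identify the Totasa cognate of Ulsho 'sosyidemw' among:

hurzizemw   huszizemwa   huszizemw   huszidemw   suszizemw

Totasa: *sosyidemwa
  sosyidemwa → hosyidemwa   [debuccalisation]
  hosyidemwa → hoszidemwa   [unconditioned shift]
  hoszidemwa → hoszidemw   [apocope]
  hoszidemw (rule 4 does not apply)
  hoszidemw → huszidemw   [vowel merger]
  huszidemw → huszizemw   [intervocalic lenition]
  giving Totasa huszizemw.
Among the options, 'huszizemw' alone shows every Totasa change applied in order.

huszizemw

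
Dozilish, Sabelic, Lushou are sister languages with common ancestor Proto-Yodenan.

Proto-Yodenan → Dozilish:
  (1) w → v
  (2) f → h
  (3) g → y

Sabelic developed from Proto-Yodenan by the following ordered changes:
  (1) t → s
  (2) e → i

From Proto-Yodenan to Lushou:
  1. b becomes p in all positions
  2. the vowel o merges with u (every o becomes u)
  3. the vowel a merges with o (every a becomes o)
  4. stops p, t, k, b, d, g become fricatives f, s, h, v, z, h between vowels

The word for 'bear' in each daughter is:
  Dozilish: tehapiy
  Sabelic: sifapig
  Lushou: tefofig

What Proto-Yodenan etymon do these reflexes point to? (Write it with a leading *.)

Position 1: Dozilish has t, Sabelic has s, Lushou has t. Dozilish preserves t here (none of its changes turn any other segment into t), so the proto-segment is *t.
Position 3: Dozilish has h, Sabelic has f, Lushou has f. Sabelic preserves f here (none of its changes turn any other segment into f), so the proto-segment is *f.
This points to *tefapig. Verify forward in each daughter:
Dozilish: start from *tefapig.
  rule 1: no change — tefapig
  rule 2 (unconditioned shift): tefapig → tehapig
  rule 3 (unconditioned shift): tehapig → tehapiy
  ⇒ Dozilish tehapiy
Sabelic: *tefapig
  tefapig → sefapig   [unconditioned shift]
  sefapig → sifapig   [vowel merger]
  giving Sabelic sifapig.
Lushou: *tefapig
  tefapig (rule 1 does not apply)
  tefapig (rule 2 does not apply)
  tefapig → tefopig   [vowel merger]
  tefopig → tefofig   [intervocalic lenition]
  giving Lushou tefofig.
No other proto-form is consistent with every reflex, so the reconstruction is *tefapig.

*tefapig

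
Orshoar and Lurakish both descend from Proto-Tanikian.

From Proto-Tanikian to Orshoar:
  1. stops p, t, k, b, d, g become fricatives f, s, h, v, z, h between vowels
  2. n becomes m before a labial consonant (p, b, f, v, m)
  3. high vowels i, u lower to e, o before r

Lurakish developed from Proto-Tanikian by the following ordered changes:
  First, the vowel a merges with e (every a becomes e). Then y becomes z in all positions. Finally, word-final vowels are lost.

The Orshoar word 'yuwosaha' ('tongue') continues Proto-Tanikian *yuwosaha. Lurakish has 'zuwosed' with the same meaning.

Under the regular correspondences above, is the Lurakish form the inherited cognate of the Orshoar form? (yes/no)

no

Derive the expected Lurakish reflex of *yuwosaha:
Lurakish: start from *yuwosaha.
  rule 1 (vowel merger): yuwosaha → yuwosehe
  rule 2 (unconditioned shift): yuwosehe → zuwosehe
  rule 3 (apocope): zuwosehe → zuwoseh
  ⇒ Lurakish zuwoseh
The regular Lurakish reflex would be 'zuwoseh', but the attested form is 'zuwosed'. The correspondence is irregular, so they are not cognates (the Lurakish form has a different source).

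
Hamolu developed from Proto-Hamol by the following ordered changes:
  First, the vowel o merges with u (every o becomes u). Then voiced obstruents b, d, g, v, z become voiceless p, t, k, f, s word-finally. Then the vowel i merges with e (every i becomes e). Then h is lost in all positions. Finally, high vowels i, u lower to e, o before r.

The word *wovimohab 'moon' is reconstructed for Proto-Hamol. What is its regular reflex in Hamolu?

wuvemuap

Hamolu: *wovimohab > wuvimuhab > wuvimuhap > wuvemuhap > wuvemuap  (by vowel merger, final devoicing, vowel merger, h-loss)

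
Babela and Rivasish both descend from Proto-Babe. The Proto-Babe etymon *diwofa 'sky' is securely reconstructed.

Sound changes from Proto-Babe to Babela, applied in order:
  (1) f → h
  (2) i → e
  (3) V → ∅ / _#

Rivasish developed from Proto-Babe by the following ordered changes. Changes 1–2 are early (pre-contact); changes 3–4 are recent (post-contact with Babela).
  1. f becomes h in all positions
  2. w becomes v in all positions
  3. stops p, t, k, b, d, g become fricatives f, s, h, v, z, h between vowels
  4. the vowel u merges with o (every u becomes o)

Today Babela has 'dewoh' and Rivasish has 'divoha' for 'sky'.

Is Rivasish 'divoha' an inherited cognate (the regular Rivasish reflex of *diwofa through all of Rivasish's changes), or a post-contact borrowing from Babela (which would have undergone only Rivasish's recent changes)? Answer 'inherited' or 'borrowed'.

inherited

If inherited, *diwofa would pass through all of Rivasish's changes:
Rivasish: start from *diwofa.
  rule 1 (unconditioned shift): diwofa → diwoha
  rule 2 (unconditioned shift): diwoha → divoha
  rule 3: no change — divoha
  rule 4: no change — divoha
  ⇒ Rivasish divoha
If borrowed from Babela 'dewoh' after the early changes, it would undergo only the recent ones:
  rule 3 (intervocalic lenition): no change (dewoh)
  rule 4 (vowel merger): no change (dewoh)
  ⇒ as a loan: dewoh
Rivasish 'divoha' matches the inherited outcome exactly, so it is an inherited cognate, not a loan.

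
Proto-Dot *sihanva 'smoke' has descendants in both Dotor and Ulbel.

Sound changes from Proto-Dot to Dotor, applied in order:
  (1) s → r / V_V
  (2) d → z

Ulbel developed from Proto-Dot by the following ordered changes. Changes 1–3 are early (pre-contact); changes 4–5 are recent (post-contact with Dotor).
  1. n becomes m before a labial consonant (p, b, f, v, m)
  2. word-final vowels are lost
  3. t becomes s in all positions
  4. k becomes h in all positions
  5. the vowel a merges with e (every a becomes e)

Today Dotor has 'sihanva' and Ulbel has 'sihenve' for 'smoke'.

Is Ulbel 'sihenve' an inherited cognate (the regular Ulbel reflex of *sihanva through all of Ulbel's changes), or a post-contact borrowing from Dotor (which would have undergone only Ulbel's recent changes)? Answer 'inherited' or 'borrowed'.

If inherited, *sihanva would pass through all of Ulbel's changes:
Ulbel: start from *sihanva.
  rule 1 (nasal place assimilation): sihanva → sihamva
  rule 2 (apocope): sihamva → sihamv
  rule 3: no change — sihamv
  rule 4: no change — sihamv
  rule 5 (vowel merger): sihamv → sihemv
  ⇒ Ulbel sihemv
If borrowed from Dotor 'sihanva' after the early changes, it would undergo only the recent ones:
  rule 4 (unconditioned shift): no change (sihanva)
  rule 5 (vowel merger): sihanva → sihenve
  ⇒ as a loan: sihenve
Ulbel 'sihenve' matches the loan outcome 'sihenve', not the inherited 'sihemv' — it skipped the early Ulbel changes, so it was borrowed from Dotor.

borrowed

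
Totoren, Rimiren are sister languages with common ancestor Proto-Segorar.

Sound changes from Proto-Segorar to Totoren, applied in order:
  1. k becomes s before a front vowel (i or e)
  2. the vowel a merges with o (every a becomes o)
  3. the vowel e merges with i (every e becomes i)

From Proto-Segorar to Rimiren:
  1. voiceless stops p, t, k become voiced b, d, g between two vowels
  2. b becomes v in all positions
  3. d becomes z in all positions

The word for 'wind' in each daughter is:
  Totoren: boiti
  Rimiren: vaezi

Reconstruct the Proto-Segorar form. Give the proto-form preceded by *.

Position 1: Totoren has b, Rimiren has v. Totoren preserves b here (none of its changes turn any other segment into b), so the proto-segment is *b.
Position 3: Totoren has i, Rimiren has e. Rimiren preserves e here (none of its changes turn any other segment into e), so the proto-segment is *e.
Position 2: Totoren has o, Rimiren has a. Rimiren preserves a here (none of its changes turn any other segment into a), so the proto-segment is *a.
Continuing position by position gives *baeti; check it forward:
Totoren: *baeti
  baeti (rule 1 does not apply)
  baeti → boeti   [vowel merger]
  boeti → boiti   [vowel merger]
  giving Totoren boiti.
Rimiren: *baeti
  baeti → baedi   [intervocalic voicing]
  baedi → vaedi   [unconditioned shift]
  vaedi → vaezi   [unconditioned shift]
  giving Rimiren vaezi.
No other proto-form is consistent with every reflex, so the reconstruction is *baeti.

*baeti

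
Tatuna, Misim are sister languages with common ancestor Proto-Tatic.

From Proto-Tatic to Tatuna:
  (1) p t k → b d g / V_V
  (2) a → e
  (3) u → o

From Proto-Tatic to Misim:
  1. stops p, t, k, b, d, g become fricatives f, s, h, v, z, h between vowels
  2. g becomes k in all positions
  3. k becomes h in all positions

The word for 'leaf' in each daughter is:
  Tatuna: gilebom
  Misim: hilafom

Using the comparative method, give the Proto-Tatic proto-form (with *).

*gilapom

Position 5: Tatuna has b, Misim has f. Taking the neighbouring segments as reconstructed: Tatuna b could go back to *p or *b; Misim f could go back to *p or *f — the one source consistent with every daughter is *p.
Position 4: Tatuna has e, Misim has a. Misim preserves a here (none of its changes turn any other segment into a), so the proto-segment is *a.
This points to *gilapom. Verify forward in each daughter:
Tatuna: start from *gilapom.
  rule 1 (intervocalic voicing): gilapom → gilabom
  rule 2 (vowel merger): gilabom → gilebom
  rule 3: no change — gilebom
  ⇒ Tatuna gilebom
Misim: *gilapom
  gilapom → gilafom   [intervocalic lenition]
  gilafom → kilafom   [unconditioned shift]
  kilafom → hilafom   [unconditioned shift]
  giving Misim hilafom.
Only *gilapom yields all of Tatuna gilebom, Misim hilafom.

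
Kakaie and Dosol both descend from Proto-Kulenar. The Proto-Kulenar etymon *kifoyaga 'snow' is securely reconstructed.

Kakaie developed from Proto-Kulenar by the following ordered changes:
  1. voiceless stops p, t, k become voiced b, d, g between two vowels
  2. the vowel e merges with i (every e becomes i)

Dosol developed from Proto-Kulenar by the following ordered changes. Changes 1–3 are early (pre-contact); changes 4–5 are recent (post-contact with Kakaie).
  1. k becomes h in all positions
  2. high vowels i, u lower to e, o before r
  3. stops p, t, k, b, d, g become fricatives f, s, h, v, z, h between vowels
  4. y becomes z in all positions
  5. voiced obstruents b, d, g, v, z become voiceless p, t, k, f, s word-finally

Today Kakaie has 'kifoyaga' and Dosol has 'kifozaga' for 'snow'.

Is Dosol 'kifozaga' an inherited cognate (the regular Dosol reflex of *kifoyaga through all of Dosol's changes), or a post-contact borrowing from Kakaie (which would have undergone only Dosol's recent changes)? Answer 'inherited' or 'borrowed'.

If inherited, *kifoyaga would pass through all of Dosol's changes:
Dosol: *kifoyaga
  kifoyaga → hifoyaga   [unconditioned shift]
  hifoyaga (rule 2 does not apply)
  hifoyaga → hifoyaha   [intervocalic lenition]
  hifoyaha → hifozaha   [unconditioned shift]
  hifozaha (rule 5 does not apply)
  giving Dosol hifozaha.
If borrowed from Kakaie 'kifoyaga' after the early changes, it would undergo only the recent ones:
  rule 4 (unconditioned shift): kifoyaga → kifozaga
  rule 5 (final devoicing): no change (kifozaga)
  ⇒ as a loan: kifozaga
Dosol 'kifozaga' matches the loan outcome 'kifozaga', not the inherited 'hifozaha' — it skipped the early Dosol changes, so it was borrowed from Kakaie.

borrowed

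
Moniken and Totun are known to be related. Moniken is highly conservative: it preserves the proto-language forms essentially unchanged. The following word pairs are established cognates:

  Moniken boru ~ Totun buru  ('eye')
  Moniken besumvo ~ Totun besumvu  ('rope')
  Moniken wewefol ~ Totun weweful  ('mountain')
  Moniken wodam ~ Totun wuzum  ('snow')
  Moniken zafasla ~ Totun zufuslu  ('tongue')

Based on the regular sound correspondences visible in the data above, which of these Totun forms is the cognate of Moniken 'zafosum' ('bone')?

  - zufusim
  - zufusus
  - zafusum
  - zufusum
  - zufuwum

zufusum

zafasla ~ zufuslu — Moniken a corresponds to Totun u after a consonant, before a labial obstruent.
wewefol ~ weweful, wodam ~ wuzum — Moniken o corresponds to Totun u after a consonant, before a consonant other than r, m, n, p, b, f, v.
Applying these to Moniken 'zafosum':
  zafosum → zufosum   (a→u after a consonant, before a labial obstruent)
  zufosum → zufusum   (o→u after a consonant, before a consonant other than r, m, n, p, b, f, v)
So the Totun cognate is 'zufusum'.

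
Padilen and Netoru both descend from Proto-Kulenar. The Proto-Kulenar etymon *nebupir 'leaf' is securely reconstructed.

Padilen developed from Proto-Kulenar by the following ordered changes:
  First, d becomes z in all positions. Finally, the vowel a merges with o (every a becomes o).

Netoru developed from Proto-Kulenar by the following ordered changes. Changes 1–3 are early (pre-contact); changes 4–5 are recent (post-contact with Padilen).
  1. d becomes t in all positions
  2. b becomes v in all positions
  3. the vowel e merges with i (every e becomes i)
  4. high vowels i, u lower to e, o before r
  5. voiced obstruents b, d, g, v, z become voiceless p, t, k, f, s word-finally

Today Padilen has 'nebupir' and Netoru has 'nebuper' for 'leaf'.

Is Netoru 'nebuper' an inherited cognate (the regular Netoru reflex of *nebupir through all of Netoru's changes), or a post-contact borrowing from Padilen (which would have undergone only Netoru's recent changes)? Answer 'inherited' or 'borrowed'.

borrowed

If inherited, *nebupir would pass through all of Netoru's changes:
Netoru: *nebupir > nevupir > nivupir > nivuper  (by unconditioned shift, vowel merger, pre-rhotic lowering)
If borrowed from Padilen 'nebupir' after the early changes, it would undergo only the recent ones:
  rule 4 (pre-rhotic lowering): nebupir → nebuper
  rule 5 (final devoicing): no change (nebuper)
  ⇒ as a loan: nebuper
Netoru 'nebuper' matches the loan outcome 'nebuper', not the inherited 'nivuper' — it skipped the early Netoru changes, so it was borrowed from Padilen.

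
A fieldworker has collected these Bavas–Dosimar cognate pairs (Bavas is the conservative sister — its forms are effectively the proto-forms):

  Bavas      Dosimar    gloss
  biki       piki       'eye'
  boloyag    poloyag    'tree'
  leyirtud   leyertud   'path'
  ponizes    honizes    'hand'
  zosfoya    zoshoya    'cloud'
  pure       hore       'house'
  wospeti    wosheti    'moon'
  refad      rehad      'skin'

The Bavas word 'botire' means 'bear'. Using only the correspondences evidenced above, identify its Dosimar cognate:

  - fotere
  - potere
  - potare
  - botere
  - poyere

boloyag ~ poloyag — Bavas b corresponds to Dosimar p word-initially before a back vowel.
leyirtud ~ leyertud — Bavas i corresponds to Dosimar e after a consonant, before r.
Applying these to Bavas 'botire':
  botire → potire   (b→p word-initially before a back vowel)
  potire → potere   (i→e after a consonant, before r)
So the Dosimar cognate is 'potere'.

potere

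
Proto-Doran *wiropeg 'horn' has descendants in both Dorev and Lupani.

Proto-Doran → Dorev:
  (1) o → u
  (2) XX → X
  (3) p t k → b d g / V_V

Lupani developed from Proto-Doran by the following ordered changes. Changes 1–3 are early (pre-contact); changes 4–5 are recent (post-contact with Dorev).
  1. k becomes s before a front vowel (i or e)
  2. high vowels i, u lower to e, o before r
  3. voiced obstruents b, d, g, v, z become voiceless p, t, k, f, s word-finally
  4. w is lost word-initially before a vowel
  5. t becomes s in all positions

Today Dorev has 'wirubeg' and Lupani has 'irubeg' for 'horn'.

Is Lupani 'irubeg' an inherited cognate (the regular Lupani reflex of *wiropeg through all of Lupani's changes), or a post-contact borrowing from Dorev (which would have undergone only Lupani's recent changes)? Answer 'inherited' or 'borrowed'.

borrowed

If inherited, *wiropeg would pass through all of Lupani's changes:
Lupani: *wiropeg
  wiropeg (rule 1 does not apply)
  wiropeg → weropeg   [pre-rhotic lowering]
  weropeg → weropek   [final devoicing]
  weropek → eropek   [glide loss]
  eropek (rule 5 does not apply)
  giving Lupani eropek.
If borrowed from Dorev 'wirubeg' after the early changes, it would undergo only the recent ones:
  rule 4 (glide loss): wirubeg → irubeg
  rule 5 (unconditioned shift): no change (irubeg)
  ⇒ as a loan: irubeg
Lupani 'irubeg' matches the loan outcome 'irubeg', not the inherited 'eropek' — it skipped the early Lupani changes, so it was borrowed from Dorev.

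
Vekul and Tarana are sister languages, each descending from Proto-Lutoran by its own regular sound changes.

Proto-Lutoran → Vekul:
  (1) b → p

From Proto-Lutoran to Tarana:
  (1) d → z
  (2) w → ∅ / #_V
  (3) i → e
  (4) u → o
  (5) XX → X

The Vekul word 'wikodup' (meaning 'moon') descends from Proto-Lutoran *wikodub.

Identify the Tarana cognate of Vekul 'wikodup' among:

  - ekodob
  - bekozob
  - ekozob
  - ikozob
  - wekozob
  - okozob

Tarana: *wikodub
  wikodub → wikozub   [unconditioned shift]
  wikozub → ikozub   [glide loss]
  ikozub → ekozub   [vowel merger]
  ekozub → ekozob   [vowel merger]
  ekozob (rule 5 does not apply)
  giving Tarana ekozob.
The other candidates each miss or misapply at least one Tarana change.

ekozob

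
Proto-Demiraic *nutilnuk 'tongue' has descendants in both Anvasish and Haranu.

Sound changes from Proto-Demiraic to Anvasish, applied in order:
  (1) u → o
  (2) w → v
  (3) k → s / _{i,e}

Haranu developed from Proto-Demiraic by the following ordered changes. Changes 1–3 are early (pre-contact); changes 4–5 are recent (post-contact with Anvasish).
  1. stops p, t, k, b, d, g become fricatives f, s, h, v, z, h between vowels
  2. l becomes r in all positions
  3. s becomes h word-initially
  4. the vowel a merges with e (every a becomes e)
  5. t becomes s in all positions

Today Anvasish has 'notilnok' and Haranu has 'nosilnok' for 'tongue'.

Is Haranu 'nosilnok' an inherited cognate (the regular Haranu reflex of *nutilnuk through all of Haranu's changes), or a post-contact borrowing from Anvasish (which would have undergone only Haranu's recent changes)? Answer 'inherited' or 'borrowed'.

If inherited, *nutilnuk would pass through all of Haranu's changes:
Haranu: *nutilnuk > nusilnuk > nusirnuk  (by intervocalic lenition, unconditioned shift)
If borrowed from Anvasish 'notilnok' after the early changes, it would undergo only the recent ones:
  rule 4 (vowel merger): no change (notilnok)
  rule 5 (unconditioned shift): notilnok → nosilnok
  ⇒ as a loan: nosilnok
Haranu 'nosilnok' matches the loan outcome 'nosilnok', not the inherited 'nusirnuk' — it skipped the early Haranu changes, so it was borrowed from Anvasish.

borrowed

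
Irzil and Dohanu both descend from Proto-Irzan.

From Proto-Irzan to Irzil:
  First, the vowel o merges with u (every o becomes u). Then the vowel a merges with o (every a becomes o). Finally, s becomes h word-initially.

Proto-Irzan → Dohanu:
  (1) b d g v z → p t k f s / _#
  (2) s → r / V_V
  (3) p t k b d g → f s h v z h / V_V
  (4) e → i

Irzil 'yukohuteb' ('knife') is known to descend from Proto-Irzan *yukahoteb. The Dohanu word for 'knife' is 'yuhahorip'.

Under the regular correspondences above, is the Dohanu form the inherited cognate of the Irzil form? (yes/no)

no

Derive the expected Dohanu reflex of *yukahoteb:
Dohanu: *yukahoteb > yukahotep > yuhahosep > yuhahosip  (by final devoicing, intervocalic lenition, vowel merger)
The regular Dohanu reflex would be 'yuhahosip', but the attested form is 'yuhahorip'. The correspondence is irregular, so they are not cognates (the Dohanu form has a different source).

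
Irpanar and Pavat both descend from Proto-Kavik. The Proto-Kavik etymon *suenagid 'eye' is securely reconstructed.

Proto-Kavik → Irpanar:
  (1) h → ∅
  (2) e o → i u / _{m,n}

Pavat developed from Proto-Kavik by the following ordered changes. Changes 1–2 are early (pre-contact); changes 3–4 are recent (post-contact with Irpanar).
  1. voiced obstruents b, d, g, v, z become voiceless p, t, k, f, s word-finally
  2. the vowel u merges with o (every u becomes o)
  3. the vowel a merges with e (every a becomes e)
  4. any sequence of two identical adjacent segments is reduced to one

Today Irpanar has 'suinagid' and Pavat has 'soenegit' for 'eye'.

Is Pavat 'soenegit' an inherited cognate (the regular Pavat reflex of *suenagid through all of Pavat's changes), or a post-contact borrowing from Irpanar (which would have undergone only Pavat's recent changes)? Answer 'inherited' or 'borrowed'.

inherited

If inherited, *suenagid would pass through all of Pavat's changes:
Pavat: *suenagid > suenagit > soenagit > soenegit  (by final devoicing, vowel merger, vowel merger)
If borrowed from Irpanar 'suinagid' after the early changes, it would undergo only the recent ones:
  rule 3 (vowel merger): suinagid → suinegid
  rule 4 (degemination): no change (suinegid)
  ⇒ as a loan: suinegid
Pavat 'soenegit' matches the inherited outcome exactly, so it is an inherited cognate, not a loan.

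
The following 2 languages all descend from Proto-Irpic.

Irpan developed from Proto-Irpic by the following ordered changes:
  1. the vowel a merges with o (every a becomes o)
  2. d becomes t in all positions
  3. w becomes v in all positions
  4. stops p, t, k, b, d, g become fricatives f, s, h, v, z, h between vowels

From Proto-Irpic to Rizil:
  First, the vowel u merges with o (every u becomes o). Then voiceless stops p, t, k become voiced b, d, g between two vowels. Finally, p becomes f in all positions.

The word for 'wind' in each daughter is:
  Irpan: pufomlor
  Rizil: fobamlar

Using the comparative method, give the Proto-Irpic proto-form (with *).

Position 3: Irpan has f, Rizil has b. Taking the neighbouring segments as reconstructed: Irpan f could go back to *p or *f; Rizil b could go back to *p or *b — the one source consistent with every daughter is *p.
Position 1: Irpan has p, Rizil has f. Irpan preserves p here (none of its changes turn any other segment into p), so the proto-segment is *p.
Continuing position by position gives *pupamlar; check it forward:
Irpan: *pupamlar
  pupamlar → pupomlor   [vowel merger]
  pupomlor (rule 2 does not apply)
  pupomlor (rule 3 does not apply)
  pupomlor → pufomlor   [intervocalic lenition]
  giving Irpan pufomlor.
Rizil: *pupamlar
  pupamlar → popamlar   [vowel merger]
  popamlar → pobamlar   [intervocalic voicing]
  pobamlar → fobamlar   [unconditioned shift]
  giving Rizil fobamlar.
Only *pupamlar yields all of Irpan pufomlor, Rizil fobamlar.

*pupamlar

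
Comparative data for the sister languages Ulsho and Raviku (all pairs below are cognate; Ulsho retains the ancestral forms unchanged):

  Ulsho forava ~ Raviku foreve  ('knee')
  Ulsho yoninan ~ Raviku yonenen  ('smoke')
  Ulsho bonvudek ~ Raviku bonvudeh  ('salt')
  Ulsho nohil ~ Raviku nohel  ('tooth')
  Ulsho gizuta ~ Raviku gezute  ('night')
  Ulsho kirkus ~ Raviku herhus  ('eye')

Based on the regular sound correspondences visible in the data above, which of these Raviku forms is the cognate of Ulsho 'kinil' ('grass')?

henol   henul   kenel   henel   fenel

henel

kirkus ~ herhus — Ulsho k corresponds to Raviku h word-initially before a front vowel.
yoninan ~ yonenen — Ulsho i corresponds to Raviku e after a consonant, before a nasal.
nohil ~ nohel, gizuta ~ gezute — Ulsho i corresponds to Raviku e after a consonant, before a consonant other than r, m, n, p, b, f, v.
Applying these to Ulsho 'kinil':
  kinil → hinil   (k→h word-initially before a front vowel)
  hinil → henil   (i→e after a consonant, before a nasal)
  henil → henel   (i→e after a consonant, before a consonant other than r, m, n, p, b, f, v)
So the Raviku cognate is 'henel'.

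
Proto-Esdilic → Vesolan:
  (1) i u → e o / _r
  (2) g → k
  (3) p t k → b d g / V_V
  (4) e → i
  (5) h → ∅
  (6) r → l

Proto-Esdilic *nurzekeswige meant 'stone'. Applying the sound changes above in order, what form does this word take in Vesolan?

Vesolan: *nurzekeswige
  nurzekeswige → norzekeswige   [pre-rhotic lowering]
  norzekeswige → norzekeswike   [unconditioned shift]
  norzekeswike → norzegeswige   [intervocalic voicing]
  norzegeswige → norzigiswigi   [vowel merger]
  norzigiswigi (rule 5 does not apply)
  norzigiswigi → nolzigiswigi   [unconditioned shift]
  giving Vesolan nolzigiswigi.

nolzigiswigi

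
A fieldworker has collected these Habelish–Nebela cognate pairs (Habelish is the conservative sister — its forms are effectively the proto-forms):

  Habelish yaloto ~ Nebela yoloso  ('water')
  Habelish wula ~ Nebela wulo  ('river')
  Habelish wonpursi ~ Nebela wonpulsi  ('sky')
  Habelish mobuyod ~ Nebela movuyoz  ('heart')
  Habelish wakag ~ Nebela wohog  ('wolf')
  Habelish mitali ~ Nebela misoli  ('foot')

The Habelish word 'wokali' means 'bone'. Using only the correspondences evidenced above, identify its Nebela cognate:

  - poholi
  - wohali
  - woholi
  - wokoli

woholi

wakag ~ wohog — Habelish k corresponds to Nebela h between vowels (before a back vowel).
yaloto ~ yoloso, wakag ~ wohog — Habelish a corresponds to Nebela o after a consonant, before a consonant other than r, m, n, p, b, f, v.
Applying these to Habelish 'wokali':
  wokali → wohali   (k→h between vowels (before a back vowel))
  wohali → woholi   (a→o after a consonant, before a consonant other than r, m, n, p, b, f, v)
So the Nebela cognate is 'woholi'.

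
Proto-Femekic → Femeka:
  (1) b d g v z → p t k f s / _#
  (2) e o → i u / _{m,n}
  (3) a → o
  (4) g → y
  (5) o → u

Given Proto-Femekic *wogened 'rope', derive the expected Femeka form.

wuyinet

Femeka: *wogened > wogenet > woginet > woyinet > wuyinet  (by final devoicing, pre-nasal raising, unconditioned shift, vowel merger)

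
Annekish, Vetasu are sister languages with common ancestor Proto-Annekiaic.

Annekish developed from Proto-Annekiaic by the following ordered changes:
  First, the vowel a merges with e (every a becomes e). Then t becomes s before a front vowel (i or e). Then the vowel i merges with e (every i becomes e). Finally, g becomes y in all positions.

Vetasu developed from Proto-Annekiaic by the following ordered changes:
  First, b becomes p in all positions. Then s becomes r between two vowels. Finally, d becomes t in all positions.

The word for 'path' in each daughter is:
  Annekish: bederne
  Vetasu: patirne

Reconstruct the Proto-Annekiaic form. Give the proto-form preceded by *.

*badirne

Position 4: Annekish has e, Vetasu has i. Vetasu preserves i here (none of its changes turn any other segment into i), so the proto-segment is *i.
Position 3: Annekish has d, Vetasu has t. Annekish preserves d here (none of its changes turn any other segment into d), so the proto-segment is *d.
Verify the candidate proto-form against each daughter:
Annekish: *badirne
  badirne → bedirne   [vowel merger]
  bedirne (rule 2 does not apply)
  bedirne → bederne   [vowel merger]
  bederne (rule 4 does not apply)
  giving Annekish bederne.
Vetasu: *badirne > padirne > patirne  (by unconditioned shift, unconditioned shift)
*badirne is the unique common source.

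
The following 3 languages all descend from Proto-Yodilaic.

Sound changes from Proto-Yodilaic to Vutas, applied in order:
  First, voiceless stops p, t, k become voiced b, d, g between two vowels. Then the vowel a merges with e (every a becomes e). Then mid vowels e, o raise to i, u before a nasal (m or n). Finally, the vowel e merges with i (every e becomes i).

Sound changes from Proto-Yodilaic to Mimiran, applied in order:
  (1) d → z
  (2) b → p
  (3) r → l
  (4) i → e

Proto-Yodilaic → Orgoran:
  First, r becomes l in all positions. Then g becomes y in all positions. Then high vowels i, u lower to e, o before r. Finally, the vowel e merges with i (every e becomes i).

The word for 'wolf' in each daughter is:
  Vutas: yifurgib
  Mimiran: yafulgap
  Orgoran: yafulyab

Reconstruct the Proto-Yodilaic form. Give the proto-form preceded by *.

Position 2: Vutas has i, Mimiran has a, Orgoran has a. Mimiran preserves a here (none of its changes turn any other segment into a), so the proto-segment is *a.
Position 8: Vutas has b, Mimiran has p, Orgoran has b. Orgoran preserves b here (none of its changes turn any other segment into b), so the proto-segment is *b.
This points to *yafurgab. Verify forward in each daughter:
Vutas: *yafurgab > yefurgeb > yifurgib  (by vowel merger, vowel merger)
Mimiran: *yafurgab > yafurgap > yafulgap  (by unconditioned shift, unconditioned shift)
Orgoran: *yafurgab > yafulgab > yafulyab  (by unconditioned shift, unconditioned shift)
No other proto-form is consistent with every reflex, so the reconstruction is *yafurgab.

*yafurgab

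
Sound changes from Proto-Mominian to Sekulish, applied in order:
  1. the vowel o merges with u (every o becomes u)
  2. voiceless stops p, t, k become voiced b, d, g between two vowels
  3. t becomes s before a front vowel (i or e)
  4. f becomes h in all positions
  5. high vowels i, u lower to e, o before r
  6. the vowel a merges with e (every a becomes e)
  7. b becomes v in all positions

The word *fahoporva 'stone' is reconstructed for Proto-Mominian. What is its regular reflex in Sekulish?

Sekulish: *fahoporva
  fahoporva → fahupurva   [vowel merger]
  fahupurva → fahuburva   [intervocalic voicing]
  fahuburva (rule 3 does not apply)
  fahuburva → hahuburva   [unconditioned shift]
  hahuburva → hahuborva   [pre-rhotic lowering]
  hahuborva → hehuborve   [vowel merger]
  hehuborve → hehuvorve   [unconditioned shift]
  giving Sekulish hehuvorve.

hehuvorve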